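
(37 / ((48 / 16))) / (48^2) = 37 / 6912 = 0.01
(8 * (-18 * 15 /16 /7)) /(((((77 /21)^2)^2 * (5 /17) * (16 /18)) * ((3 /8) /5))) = -557685 /102487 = -5.44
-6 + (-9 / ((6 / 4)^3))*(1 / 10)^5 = -225001 / 37500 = -6.00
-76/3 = -25.33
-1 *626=-626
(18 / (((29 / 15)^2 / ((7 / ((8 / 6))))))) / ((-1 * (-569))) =42525 / 957058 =0.04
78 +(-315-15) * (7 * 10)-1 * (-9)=-23013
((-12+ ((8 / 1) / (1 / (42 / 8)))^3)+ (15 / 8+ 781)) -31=598623 / 8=74827.88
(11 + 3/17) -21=-167/17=-9.82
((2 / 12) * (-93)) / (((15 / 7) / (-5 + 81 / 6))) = -3689 / 60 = -61.48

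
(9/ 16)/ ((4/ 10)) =45/ 32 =1.41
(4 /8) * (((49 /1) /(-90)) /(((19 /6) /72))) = -588 /95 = -6.19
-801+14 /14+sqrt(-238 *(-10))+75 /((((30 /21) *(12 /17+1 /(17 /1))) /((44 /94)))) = -469165 /611+2 *sqrt(595) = -719.08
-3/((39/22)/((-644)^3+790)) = 5875962268/13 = 451997097.54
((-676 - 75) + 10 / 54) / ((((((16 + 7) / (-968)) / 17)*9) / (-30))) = -3335960320 / 1863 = -1790638.93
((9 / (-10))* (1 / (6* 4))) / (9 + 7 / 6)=-9 / 2440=-0.00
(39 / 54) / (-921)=-13 / 16578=-0.00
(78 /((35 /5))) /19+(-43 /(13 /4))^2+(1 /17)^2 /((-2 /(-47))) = 2282916031 /12991706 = 175.72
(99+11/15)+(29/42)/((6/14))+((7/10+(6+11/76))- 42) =226367/3420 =66.19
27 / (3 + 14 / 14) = 6.75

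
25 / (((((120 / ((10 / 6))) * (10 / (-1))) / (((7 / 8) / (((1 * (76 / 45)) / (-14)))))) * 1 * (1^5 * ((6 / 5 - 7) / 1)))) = -0.04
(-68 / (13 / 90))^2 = 37454400 / 169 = 221623.67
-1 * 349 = -349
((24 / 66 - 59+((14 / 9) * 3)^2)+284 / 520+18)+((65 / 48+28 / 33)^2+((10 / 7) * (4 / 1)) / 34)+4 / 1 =-20038705537 / 2156394240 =-9.29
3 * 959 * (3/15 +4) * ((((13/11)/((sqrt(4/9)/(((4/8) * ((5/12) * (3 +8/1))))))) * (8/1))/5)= 785421/10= 78542.10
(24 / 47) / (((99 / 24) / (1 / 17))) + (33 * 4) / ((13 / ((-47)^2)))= 2562767764 / 114257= 22429.85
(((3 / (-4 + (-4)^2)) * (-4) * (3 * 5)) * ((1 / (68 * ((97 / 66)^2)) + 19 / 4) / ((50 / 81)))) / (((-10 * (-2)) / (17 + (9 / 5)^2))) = -187109061777 / 1599530000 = -116.98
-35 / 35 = -1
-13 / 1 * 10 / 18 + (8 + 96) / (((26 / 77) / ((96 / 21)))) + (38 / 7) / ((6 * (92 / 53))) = 8121929 / 5796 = 1401.30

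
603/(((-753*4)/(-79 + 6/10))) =19698/1255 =15.70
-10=-10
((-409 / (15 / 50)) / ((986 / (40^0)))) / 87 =-2045 / 128673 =-0.02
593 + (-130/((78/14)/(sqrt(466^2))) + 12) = -30805/3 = -10268.33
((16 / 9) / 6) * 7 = 56 / 27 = 2.07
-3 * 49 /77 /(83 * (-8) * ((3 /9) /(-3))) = -189 /7304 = -0.03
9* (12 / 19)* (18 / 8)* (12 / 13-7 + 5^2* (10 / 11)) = 578583 / 2717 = 212.95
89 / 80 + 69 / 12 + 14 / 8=689 / 80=8.61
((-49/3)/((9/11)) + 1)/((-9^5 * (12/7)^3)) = 2744/43046721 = 0.00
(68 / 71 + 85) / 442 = 359 / 1846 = 0.19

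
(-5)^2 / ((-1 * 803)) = -25 / 803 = -0.03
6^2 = 36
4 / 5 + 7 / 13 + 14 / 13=157 / 65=2.42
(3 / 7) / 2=0.21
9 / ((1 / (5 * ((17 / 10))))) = 153 / 2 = 76.50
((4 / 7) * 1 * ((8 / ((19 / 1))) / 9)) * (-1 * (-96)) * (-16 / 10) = -8192 / 1995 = -4.11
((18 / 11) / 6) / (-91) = -0.00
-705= -705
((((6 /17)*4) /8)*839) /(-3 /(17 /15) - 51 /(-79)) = -66281 /896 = -73.97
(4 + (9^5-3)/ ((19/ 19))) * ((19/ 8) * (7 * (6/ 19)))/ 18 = 206675/ 12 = 17222.92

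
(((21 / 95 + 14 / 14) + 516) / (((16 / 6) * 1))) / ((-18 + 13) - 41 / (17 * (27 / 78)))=-2819178 / 173945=-16.21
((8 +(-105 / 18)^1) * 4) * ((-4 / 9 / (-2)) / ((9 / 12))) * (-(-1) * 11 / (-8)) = -3.53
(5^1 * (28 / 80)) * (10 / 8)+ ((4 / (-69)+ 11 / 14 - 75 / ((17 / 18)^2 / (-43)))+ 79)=8257936049 / 2233392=3697.49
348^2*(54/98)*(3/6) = 1634904/49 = 33365.39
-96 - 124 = -220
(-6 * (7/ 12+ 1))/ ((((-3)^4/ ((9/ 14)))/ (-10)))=95/ 126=0.75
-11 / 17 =-0.65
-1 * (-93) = 93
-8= -8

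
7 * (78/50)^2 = 10647/625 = 17.04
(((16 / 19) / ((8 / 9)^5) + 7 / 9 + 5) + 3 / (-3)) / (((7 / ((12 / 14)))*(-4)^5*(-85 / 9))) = 134979 / 1693450240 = 0.00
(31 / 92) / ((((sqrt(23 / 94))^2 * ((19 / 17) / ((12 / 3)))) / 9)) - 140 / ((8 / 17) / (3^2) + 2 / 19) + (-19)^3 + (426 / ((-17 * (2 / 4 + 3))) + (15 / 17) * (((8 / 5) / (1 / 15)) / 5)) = -2110718159819 / 273899801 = -7706.17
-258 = -258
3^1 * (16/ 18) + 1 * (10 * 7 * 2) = 428/ 3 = 142.67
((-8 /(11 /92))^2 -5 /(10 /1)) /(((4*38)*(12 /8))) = 1083271 /55176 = 19.63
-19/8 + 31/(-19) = -609/152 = -4.01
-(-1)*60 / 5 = 12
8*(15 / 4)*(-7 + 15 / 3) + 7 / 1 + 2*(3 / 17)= -52.65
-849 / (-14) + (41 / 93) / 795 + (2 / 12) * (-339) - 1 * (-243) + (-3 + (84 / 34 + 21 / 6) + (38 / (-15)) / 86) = 189226666691 / 756650790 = 250.08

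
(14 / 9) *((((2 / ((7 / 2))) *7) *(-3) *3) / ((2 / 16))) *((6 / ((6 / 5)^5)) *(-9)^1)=87500 / 9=9722.22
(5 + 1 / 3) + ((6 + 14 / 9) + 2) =134 / 9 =14.89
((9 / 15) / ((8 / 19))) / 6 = 19 / 80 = 0.24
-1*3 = -3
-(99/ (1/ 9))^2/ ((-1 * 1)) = 793881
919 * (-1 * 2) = -1838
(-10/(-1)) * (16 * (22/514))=1760/257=6.85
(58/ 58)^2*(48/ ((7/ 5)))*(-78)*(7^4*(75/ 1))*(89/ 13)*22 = -72532152000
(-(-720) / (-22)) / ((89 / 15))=-5.52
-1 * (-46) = 46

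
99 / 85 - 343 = -29056 / 85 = -341.84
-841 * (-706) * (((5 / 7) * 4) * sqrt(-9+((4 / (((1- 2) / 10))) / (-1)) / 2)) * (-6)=-33758274.90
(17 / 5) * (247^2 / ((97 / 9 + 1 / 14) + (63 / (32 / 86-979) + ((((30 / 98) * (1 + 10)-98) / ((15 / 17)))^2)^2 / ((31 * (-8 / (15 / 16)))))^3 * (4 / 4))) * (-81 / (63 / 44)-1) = 892102140822751948673361390411222182807381692202188800000000 / 9347120565973869306249950241156521988845924126251697663375592098456659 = 0.00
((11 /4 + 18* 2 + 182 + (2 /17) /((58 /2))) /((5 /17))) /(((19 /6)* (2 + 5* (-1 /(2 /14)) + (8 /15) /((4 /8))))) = -3917943 /527858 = -7.42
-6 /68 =-3 /34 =-0.09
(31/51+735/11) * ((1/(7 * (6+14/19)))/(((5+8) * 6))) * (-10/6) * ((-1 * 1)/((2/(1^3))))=1796735/117621504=0.02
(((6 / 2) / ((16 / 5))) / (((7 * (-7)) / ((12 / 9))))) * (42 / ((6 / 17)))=-85 / 28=-3.04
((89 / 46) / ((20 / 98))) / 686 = 89 / 6440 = 0.01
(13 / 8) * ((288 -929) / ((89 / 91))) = -758303 / 712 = -1065.03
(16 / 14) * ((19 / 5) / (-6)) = -76 / 105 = -0.72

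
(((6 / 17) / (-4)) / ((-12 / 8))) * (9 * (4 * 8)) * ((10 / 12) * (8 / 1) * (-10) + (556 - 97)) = 112992 / 17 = 6646.59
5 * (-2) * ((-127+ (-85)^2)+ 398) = -74960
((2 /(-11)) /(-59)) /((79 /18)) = 36 /51271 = 0.00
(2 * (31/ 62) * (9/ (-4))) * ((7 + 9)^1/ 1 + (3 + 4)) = -207/ 4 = -51.75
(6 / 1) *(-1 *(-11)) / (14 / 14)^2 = 66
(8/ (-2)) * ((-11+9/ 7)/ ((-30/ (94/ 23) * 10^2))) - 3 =-184321/ 60375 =-3.05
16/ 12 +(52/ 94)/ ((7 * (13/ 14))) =200/ 141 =1.42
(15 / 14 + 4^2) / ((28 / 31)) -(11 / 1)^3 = -514343 / 392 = -1312.10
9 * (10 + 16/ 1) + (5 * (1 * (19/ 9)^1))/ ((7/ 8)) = 15502/ 63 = 246.06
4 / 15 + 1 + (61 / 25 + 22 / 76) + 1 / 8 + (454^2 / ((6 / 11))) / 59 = 4310596279 / 672600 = 6408.86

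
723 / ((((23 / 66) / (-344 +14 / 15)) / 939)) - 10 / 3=-668341630.85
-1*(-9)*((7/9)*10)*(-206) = -14420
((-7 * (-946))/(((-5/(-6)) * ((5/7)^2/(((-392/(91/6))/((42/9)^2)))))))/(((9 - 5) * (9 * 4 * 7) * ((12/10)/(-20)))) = 19866/65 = 305.63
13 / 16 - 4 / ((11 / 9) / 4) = -2161 / 176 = -12.28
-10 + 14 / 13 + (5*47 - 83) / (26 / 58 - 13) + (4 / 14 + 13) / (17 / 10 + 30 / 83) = -2271384 / 155701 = -14.59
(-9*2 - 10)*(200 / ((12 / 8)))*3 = -11200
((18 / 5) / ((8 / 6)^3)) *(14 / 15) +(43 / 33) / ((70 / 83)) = 273737 / 92400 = 2.96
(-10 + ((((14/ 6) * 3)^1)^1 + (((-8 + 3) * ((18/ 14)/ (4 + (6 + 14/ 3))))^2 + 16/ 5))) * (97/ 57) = 18040933/ 27036240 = 0.67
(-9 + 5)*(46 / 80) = -2.30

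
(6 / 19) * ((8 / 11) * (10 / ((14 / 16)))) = 3840 / 1463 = 2.62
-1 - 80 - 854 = -935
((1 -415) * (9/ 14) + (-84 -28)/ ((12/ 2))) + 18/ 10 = -29716/ 105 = -283.01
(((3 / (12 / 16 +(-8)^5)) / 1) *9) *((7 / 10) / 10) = -189 / 3276725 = -0.00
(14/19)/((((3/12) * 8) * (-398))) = -7/7562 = -0.00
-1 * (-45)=45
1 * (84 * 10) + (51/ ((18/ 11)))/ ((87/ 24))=73828/ 87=848.60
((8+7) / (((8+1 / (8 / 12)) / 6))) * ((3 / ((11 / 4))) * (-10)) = -21600 / 209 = -103.35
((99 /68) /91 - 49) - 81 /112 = -1230353 /24752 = -49.71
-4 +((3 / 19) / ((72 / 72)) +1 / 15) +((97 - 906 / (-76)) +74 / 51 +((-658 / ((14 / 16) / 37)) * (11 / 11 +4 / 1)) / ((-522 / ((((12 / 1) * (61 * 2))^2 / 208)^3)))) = 291591944109114.39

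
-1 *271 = -271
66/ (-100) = -0.66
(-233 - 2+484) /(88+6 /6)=249 /89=2.80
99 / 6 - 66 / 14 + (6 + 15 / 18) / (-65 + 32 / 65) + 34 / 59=9095966 / 742161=12.26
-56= -56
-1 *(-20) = 20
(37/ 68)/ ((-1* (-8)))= 0.07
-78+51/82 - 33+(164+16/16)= 4479/82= 54.62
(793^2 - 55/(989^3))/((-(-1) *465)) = 608324418188926/449823176085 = 1352.36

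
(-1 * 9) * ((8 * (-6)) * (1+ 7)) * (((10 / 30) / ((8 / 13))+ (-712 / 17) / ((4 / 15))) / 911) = -593.77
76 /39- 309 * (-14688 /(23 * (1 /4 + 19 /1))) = 708154948 /69069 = 10252.86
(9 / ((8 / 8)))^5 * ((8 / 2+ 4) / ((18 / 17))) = 446148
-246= -246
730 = 730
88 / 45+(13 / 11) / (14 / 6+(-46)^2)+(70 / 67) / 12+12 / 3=509472731 / 84305430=6.04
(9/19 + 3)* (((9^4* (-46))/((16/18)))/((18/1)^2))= -3640.20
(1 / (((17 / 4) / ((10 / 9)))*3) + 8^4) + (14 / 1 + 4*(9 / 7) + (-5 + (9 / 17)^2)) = 224520182 / 54621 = 4110.51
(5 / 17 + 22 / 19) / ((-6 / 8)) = -1876 / 969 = -1.94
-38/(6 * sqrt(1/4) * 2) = -19/3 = -6.33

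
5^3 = 125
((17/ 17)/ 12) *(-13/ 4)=-13/ 48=-0.27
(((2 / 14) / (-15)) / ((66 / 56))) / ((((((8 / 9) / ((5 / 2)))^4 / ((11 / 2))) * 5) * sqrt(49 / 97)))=-18225 * sqrt(97) / 229376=-0.78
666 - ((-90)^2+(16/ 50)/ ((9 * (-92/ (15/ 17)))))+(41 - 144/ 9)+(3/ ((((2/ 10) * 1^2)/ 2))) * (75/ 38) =-819023752/ 111435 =-7349.79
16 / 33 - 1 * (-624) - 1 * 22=602.48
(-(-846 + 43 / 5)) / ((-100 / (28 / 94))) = -29309 / 11750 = -2.49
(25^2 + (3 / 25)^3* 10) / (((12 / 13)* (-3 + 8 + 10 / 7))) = 177739289 / 1687500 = 105.33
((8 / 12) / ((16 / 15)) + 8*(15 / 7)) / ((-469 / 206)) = -102485 / 13132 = -7.80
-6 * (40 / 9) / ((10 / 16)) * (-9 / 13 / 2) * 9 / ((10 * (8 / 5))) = 108 / 13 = 8.31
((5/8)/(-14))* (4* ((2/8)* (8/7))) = -5/98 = -0.05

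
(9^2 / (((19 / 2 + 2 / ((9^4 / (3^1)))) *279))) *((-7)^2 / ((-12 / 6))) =-964467 / 1288267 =-0.75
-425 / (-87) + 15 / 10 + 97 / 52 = 37325 / 4524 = 8.25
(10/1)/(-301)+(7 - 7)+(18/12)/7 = 109/602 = 0.18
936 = 936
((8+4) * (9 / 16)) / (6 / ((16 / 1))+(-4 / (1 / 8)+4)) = -54 / 221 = -0.24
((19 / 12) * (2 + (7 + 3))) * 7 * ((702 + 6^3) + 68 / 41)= 5014898 / 41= 122314.59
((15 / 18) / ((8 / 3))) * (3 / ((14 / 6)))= 45 / 112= 0.40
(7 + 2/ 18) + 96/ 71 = 5408/ 639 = 8.46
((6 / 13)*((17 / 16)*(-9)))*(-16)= 918 / 13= 70.62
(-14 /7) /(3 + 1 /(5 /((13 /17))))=-0.63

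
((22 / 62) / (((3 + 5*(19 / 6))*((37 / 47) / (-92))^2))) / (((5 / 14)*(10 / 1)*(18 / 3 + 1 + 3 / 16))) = 6009045504 / 599450875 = 10.02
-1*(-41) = 41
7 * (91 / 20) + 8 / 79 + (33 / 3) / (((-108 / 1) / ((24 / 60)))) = 1361303 / 42660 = 31.91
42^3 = 74088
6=6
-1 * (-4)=4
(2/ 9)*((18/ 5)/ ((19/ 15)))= 12/ 19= 0.63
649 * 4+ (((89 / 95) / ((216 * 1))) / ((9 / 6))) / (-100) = 2596.00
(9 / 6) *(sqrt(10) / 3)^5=50 *sqrt(10) / 81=1.95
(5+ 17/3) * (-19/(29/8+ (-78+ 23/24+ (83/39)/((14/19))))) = 221312/77017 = 2.87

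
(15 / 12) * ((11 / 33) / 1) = 5 / 12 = 0.42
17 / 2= 8.50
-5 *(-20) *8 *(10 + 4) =11200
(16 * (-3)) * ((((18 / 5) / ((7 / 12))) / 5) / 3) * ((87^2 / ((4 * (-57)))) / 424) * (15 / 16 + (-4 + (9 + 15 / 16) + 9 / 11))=46117917 / 3876950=11.90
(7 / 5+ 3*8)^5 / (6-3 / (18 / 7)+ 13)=592838.03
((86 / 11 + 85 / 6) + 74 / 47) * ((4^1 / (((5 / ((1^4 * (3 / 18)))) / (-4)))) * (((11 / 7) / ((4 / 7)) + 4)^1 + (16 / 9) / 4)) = -18927979 / 209385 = -90.40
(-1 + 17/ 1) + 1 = 17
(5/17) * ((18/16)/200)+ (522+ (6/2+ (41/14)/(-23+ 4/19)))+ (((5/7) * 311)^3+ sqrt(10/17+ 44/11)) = sqrt(1326)/17+ 8857247283415551/807943360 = 10962710.32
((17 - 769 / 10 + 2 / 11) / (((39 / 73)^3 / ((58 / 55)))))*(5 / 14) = -147.50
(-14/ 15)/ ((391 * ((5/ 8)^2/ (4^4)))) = -229376/ 146625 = -1.56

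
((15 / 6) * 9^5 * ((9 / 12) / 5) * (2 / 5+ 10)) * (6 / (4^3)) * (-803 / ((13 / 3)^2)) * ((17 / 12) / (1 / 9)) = -195876929457 / 16640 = -11771450.09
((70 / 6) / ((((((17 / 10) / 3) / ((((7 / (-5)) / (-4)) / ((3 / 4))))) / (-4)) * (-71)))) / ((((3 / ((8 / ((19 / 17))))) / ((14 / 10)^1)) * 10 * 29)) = 10976 / 1760445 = 0.01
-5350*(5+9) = -74900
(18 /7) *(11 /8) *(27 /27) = 99 /28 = 3.54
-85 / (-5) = 17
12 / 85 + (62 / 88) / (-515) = 53857 / 385220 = 0.14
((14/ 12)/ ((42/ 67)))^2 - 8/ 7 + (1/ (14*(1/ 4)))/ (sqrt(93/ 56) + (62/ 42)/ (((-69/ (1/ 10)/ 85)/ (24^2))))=1543221213221/ 665712604368 - 2116*sqrt(1302)/ 2274811589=2.32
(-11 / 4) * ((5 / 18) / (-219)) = 55 / 15768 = 0.00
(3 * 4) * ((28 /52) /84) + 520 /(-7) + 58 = -1475 /91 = -16.21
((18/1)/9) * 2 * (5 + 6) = 44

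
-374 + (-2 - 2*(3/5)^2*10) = -1916/5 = -383.20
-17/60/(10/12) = -17/50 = -0.34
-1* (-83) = 83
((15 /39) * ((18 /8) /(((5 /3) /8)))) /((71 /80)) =4320 /923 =4.68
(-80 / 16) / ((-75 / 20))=4 / 3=1.33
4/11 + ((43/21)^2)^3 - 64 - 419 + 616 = 195353893046/943427331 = 207.07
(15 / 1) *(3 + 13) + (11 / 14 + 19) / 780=2621077 / 10920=240.03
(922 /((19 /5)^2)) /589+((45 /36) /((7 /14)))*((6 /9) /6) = 1478045 /3827322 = 0.39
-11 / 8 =-1.38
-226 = -226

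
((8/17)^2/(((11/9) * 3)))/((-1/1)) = -192/3179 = -0.06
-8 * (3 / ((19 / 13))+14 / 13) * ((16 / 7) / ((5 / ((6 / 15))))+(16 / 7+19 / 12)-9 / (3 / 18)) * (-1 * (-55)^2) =-19621539806 / 5187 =-3782830.11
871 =871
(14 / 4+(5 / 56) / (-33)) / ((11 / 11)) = 6463 / 1848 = 3.50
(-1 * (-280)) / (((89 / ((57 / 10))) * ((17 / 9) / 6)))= 86184 / 1513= 56.96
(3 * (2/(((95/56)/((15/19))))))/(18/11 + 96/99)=16632/15523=1.07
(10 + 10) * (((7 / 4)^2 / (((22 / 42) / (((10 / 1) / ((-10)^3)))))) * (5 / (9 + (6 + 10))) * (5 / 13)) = -1029 / 11440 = -0.09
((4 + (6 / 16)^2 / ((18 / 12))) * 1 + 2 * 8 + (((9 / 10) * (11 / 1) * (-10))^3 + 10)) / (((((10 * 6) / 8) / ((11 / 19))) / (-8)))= 599183.61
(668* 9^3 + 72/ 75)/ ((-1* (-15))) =4058108/ 125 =32464.86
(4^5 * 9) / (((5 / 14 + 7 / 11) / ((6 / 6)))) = 157696 / 17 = 9276.24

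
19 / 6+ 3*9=181 / 6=30.17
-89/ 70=-1.27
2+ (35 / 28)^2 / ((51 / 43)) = 2707 / 816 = 3.32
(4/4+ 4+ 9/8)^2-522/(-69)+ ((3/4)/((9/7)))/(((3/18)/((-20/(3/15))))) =-448841/1472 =-304.92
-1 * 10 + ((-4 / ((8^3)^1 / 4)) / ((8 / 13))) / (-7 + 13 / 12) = -9.99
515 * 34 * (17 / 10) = 29767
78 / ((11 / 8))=624 / 11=56.73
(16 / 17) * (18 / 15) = 96 / 85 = 1.13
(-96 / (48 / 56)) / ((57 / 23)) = -45.19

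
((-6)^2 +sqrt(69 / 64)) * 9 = 9 * sqrt(69) / 8 +324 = 333.34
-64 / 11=-5.82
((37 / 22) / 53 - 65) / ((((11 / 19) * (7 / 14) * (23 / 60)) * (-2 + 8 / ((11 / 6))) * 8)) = -21589605 / 697268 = -30.96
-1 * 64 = -64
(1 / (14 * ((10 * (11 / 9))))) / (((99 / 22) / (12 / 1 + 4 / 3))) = 4 / 231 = 0.02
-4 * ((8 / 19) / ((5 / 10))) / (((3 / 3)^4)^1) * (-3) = 192 / 19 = 10.11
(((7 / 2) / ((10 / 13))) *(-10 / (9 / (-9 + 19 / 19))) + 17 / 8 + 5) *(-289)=-989825 / 72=-13747.57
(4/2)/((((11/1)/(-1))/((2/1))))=-4/11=-0.36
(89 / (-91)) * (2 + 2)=-356 / 91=-3.91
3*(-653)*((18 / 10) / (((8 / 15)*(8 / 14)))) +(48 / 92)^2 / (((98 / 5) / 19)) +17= -9582956267 / 829472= -11553.08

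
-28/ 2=-14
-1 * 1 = -1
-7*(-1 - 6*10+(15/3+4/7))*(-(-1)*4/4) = 388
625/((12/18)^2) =5625/4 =1406.25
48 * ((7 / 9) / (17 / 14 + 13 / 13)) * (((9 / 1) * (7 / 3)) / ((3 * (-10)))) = -5488 / 465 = -11.80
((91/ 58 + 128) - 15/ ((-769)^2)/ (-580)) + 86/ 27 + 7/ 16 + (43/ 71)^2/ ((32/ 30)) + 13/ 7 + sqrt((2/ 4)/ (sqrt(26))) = 135.71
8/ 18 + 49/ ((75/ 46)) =6862/ 225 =30.50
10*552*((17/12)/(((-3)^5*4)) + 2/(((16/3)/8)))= 4022125/243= 16551.95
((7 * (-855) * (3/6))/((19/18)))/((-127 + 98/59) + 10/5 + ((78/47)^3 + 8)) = 17365954095/678516947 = 25.59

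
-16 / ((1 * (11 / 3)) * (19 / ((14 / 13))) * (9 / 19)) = -224 / 429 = -0.52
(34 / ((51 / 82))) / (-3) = -164 / 9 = -18.22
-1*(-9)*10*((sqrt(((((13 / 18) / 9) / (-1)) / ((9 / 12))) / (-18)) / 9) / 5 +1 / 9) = 10.15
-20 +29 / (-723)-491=-369482 / 723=-511.04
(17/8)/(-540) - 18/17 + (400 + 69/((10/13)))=35885519/73440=488.64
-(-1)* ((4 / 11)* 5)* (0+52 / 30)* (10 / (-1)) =-31.52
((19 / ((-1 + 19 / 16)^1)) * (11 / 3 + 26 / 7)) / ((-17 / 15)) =-235600 / 357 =-659.94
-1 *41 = -41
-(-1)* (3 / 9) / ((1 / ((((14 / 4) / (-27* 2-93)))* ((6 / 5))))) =-0.01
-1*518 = -518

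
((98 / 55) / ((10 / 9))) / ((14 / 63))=3969 / 550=7.22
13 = 13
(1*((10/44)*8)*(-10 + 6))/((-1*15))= 16/33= 0.48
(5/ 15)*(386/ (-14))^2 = 37249/ 147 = 253.39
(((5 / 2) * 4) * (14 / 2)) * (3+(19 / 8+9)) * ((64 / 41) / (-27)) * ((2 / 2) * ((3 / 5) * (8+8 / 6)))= -360640 / 1107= -325.78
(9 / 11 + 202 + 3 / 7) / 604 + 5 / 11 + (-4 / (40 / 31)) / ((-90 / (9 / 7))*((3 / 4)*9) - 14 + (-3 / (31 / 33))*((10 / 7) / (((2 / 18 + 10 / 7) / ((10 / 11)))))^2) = 290785162377481 / 364671592582990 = 0.80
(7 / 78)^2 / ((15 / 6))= 49 / 15210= 0.00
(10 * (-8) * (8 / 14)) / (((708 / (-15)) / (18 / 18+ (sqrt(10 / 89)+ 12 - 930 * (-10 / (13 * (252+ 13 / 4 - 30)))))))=400 * sqrt(890) / 36757+ 10826800 / 691067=15.99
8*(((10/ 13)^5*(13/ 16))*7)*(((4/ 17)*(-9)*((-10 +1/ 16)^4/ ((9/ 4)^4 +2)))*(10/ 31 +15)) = -59768544243515625/ 425841196924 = -140354.07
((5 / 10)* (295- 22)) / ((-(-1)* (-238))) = -39 / 68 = -0.57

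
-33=-33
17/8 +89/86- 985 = -337753/344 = -981.84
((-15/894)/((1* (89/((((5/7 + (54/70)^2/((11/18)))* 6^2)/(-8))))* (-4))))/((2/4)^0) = -204723/571814320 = -0.00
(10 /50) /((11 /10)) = 2 /11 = 0.18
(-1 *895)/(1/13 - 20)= 11635/259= 44.92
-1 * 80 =-80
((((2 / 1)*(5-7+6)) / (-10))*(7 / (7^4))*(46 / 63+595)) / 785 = -150124 / 84815325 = -0.00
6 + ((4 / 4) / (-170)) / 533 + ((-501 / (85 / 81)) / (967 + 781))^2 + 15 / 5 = 106776274571893 / 11766516741200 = 9.07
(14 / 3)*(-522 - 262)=-10976 / 3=-3658.67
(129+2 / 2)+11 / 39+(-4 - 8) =4613 / 39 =118.28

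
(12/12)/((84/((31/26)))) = 31/2184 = 0.01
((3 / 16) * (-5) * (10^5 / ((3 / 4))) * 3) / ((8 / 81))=-3796875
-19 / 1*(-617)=11723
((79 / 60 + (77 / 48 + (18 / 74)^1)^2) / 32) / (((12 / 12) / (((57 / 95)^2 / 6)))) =74589797 / 8411136000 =0.01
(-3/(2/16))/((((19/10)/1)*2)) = -120/19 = -6.32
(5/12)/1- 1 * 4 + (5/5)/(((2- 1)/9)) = 65/12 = 5.42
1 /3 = 0.33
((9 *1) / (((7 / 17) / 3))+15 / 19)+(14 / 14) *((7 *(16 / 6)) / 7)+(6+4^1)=31532 / 399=79.03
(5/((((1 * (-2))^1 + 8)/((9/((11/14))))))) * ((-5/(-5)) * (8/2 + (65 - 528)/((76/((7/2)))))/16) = -276465/26752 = -10.33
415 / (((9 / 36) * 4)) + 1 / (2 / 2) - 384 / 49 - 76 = 16276 / 49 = 332.16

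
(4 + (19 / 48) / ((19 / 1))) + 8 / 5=1349 / 240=5.62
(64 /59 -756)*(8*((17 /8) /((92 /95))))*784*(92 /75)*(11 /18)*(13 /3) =-161289031904 /4779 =-33749535.87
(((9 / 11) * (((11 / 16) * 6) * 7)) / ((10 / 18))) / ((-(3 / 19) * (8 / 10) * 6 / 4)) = -3591 / 16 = -224.44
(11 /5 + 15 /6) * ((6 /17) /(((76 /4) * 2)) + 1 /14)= 3431 /9044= 0.38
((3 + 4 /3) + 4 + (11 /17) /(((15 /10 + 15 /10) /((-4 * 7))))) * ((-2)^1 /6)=-13 /17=-0.76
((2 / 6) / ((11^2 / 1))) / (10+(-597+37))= -1 / 199650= -0.00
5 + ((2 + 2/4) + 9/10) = 42/5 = 8.40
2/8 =1/4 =0.25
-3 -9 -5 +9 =-8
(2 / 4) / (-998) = -1 / 1996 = -0.00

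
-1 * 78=-78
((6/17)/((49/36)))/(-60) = -0.00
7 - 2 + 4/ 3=19/ 3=6.33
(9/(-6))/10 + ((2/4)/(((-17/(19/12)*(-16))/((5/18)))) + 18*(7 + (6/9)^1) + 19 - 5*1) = 89215387/587520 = 151.85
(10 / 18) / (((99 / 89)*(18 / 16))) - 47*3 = -1127119 / 8019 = -140.56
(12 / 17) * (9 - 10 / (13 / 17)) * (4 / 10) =-1272 / 1105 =-1.15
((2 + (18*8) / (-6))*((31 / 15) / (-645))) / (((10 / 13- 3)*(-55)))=806 / 1402875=0.00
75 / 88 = 0.85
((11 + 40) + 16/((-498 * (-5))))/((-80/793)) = -50357879/99600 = -505.60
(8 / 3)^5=32768 / 243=134.85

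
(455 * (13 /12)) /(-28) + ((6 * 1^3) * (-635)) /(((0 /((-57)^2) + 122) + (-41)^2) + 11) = -19.70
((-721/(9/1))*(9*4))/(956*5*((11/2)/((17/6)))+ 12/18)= -73542/236627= -0.31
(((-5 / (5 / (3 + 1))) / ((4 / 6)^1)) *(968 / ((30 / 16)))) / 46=-7744 / 115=-67.34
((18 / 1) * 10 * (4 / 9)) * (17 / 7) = 1360 / 7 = 194.29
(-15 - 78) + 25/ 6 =-533/ 6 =-88.83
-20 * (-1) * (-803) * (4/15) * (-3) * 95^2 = 115953200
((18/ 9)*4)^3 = 512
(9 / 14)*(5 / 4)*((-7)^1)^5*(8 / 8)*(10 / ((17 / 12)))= -95333.82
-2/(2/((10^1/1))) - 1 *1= -11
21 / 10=2.10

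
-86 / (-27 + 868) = -86 / 841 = -0.10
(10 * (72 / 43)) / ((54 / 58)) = 2320 / 129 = 17.98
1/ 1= 1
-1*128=-128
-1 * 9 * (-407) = 3663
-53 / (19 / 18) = -50.21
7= 7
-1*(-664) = 664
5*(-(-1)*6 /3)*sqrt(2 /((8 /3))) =5*sqrt(3) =8.66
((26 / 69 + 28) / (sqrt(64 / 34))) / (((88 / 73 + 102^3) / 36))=214401*sqrt(34) / 1781770256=0.00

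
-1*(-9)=9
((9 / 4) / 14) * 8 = 9 / 7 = 1.29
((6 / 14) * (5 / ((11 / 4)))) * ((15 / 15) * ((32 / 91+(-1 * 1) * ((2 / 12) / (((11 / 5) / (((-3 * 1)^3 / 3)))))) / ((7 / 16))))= 993120 / 539539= 1.84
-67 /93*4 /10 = -134 /465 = -0.29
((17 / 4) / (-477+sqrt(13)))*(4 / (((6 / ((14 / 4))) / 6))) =-56763 / 455032 - 119*sqrt(13) / 455032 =-0.13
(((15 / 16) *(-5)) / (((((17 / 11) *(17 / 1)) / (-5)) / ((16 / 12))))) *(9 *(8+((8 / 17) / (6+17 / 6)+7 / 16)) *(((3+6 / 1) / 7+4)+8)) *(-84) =-101437.57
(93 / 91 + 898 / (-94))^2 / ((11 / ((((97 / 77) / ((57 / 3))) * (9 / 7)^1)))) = 1162289627712 / 2060694214579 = 0.56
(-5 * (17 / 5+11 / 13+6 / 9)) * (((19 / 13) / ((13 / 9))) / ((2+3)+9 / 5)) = -136515 / 37349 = -3.66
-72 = -72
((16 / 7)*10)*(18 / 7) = 2880 / 49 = 58.78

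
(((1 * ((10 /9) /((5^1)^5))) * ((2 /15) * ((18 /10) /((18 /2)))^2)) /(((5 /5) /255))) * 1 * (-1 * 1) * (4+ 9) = -884 /140625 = -0.01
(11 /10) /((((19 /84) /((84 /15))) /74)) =957264 /475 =2015.29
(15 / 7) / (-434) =-15 / 3038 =-0.00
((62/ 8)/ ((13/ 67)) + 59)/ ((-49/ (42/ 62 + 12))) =-25.60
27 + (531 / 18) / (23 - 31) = 373 / 16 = 23.31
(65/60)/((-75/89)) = -1157/900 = -1.29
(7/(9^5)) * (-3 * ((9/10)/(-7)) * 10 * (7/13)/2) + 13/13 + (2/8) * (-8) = -1.00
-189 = -189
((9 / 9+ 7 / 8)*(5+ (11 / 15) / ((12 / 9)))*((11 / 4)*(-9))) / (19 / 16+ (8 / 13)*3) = -428571 / 5048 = -84.90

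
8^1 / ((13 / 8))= 64 / 13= 4.92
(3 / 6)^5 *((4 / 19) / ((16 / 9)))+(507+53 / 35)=43285051 / 85120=508.52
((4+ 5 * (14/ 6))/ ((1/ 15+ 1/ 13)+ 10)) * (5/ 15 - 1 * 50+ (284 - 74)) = 1469455/ 5934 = 247.63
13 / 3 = 4.33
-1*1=-1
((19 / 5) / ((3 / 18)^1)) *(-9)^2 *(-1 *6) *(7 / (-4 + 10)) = -64638 / 5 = -12927.60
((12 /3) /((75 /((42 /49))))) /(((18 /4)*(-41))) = -16 /64575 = -0.00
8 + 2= 10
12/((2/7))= 42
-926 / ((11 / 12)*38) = -26.58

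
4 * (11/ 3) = 44/ 3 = 14.67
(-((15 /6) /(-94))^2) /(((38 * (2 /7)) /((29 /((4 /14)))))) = -35525 /5372288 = -0.01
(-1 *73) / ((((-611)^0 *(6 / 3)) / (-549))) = 40077 / 2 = 20038.50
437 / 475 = 23 / 25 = 0.92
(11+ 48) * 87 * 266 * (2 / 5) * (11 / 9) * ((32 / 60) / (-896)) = -357599 / 900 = -397.33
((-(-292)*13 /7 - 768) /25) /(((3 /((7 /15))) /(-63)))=2212 /25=88.48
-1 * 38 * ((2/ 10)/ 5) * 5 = -38/ 5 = -7.60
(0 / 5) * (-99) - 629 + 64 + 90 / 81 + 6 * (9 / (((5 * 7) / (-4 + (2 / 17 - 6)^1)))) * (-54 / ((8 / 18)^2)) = 2757271 / 765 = 3604.28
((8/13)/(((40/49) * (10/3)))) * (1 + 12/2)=1029/650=1.58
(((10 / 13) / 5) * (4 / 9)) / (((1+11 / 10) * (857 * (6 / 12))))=160 / 2105649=0.00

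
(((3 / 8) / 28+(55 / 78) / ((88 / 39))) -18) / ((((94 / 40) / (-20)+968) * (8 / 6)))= -98975 / 7226856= -0.01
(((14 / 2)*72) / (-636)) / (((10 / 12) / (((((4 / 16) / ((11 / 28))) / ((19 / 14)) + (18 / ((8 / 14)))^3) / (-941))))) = 3292418241 / 104234570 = 31.59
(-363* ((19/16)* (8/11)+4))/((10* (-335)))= 0.53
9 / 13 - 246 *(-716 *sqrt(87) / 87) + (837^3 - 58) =58712 *sqrt(87) / 29 + 7622890544 / 13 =586395079.45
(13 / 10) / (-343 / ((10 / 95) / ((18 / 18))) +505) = -0.00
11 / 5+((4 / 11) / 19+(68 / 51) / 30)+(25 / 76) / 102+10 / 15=3752149 / 1279080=2.93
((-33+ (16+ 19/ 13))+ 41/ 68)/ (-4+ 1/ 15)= 198045/ 52156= 3.80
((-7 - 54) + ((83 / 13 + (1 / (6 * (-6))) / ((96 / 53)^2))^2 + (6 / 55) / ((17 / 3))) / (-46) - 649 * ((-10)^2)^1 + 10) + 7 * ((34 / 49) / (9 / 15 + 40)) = -73846703482474300738659907 / 1136946839600486154240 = -64951.76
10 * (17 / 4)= 85 / 2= 42.50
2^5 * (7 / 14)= 16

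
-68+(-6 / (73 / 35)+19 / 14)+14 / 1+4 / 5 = -279617 / 5110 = -54.72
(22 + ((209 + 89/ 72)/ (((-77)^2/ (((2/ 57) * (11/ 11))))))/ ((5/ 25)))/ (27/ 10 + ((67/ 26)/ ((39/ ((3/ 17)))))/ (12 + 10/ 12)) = 8.15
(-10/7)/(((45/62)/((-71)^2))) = -625084/63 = -9921.97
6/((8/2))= 1.50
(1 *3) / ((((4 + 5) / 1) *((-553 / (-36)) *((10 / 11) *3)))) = 22 / 2765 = 0.01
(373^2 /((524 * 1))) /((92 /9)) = 1252161 /48208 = 25.97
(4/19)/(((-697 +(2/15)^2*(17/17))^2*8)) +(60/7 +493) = 468732237870359/934527389558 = 501.57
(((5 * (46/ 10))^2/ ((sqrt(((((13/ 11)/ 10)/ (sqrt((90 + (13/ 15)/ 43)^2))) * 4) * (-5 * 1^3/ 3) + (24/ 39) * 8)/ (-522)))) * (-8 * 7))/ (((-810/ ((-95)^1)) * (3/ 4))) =32645648 * sqrt(338793338879138)/ 550849707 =1090836.35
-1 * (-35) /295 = 7 /59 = 0.12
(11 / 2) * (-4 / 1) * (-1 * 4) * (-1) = -88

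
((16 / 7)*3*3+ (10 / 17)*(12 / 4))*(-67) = -178086 / 119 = -1496.52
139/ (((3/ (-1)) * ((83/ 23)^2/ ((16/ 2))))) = -28.46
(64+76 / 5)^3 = 62099136 / 125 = 496793.09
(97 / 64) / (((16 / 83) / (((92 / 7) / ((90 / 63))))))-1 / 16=185013 / 2560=72.27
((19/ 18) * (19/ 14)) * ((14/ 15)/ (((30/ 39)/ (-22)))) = -51623/ 1350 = -38.24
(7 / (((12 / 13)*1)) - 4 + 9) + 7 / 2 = 193 / 12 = 16.08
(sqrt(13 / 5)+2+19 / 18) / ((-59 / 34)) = -935 / 531 - 34*sqrt(65) / 295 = -2.69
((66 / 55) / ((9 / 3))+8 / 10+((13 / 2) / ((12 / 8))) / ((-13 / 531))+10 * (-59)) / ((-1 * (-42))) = -547 / 30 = -18.23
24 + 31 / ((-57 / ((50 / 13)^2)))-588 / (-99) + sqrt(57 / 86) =sqrt(4902) / 86 + 2319968 / 105963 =22.71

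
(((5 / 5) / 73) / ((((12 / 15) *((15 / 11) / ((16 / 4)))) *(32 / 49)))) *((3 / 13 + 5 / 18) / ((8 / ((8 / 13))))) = 64141 / 21318336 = 0.00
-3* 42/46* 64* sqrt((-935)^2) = -3769920/23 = -163909.57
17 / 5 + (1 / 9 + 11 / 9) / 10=53 / 15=3.53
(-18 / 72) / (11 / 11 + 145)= -1 / 584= -0.00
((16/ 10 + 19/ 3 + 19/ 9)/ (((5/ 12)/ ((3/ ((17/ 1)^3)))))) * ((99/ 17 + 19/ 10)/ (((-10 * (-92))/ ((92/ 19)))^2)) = 296738/ 94222128125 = 0.00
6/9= 2/3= 0.67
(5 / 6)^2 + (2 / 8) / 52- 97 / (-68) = 67649 / 31824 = 2.13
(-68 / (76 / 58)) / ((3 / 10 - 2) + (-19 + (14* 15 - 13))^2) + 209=1258094273 / 6019637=209.00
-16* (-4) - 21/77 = 701/11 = 63.73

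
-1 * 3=-3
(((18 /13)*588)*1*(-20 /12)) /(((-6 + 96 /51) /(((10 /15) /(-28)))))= -102 /13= -7.85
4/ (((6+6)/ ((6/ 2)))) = 1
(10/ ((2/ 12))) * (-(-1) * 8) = 480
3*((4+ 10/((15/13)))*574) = 21812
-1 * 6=-6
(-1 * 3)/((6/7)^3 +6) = -343/758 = -0.45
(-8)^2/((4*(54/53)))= 424/27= 15.70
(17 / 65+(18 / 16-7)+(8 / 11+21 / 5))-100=-115185 / 1144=-100.69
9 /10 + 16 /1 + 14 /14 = 179 /10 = 17.90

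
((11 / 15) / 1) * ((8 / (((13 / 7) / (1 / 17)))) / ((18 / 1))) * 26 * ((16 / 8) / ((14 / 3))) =88 / 765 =0.12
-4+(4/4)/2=-7/2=-3.50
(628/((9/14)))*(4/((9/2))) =70336/81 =868.35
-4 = -4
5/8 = 0.62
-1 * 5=-5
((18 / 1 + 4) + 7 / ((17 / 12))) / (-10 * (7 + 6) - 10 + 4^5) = 229 / 7514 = 0.03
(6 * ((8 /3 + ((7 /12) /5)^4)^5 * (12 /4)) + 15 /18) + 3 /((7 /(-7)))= 49275588149634953955212717829350412001 /20311991333683200000000000000000000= 2425.94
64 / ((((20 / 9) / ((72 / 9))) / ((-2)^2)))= 4608 / 5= 921.60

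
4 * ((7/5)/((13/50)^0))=28/5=5.60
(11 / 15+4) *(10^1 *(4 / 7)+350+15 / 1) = 12283 / 7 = 1754.71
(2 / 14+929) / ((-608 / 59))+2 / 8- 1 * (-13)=-20459 / 266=-76.91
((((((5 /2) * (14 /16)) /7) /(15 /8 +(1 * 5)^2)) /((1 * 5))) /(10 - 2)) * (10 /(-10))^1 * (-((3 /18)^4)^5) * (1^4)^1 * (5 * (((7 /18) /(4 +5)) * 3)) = 7 /135833598365219684352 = 0.00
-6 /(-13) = 6 /13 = 0.46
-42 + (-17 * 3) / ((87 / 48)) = -2034 / 29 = -70.14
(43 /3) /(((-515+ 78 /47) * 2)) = -2021 /144762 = -0.01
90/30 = 3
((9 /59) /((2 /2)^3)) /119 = 9 /7021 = 0.00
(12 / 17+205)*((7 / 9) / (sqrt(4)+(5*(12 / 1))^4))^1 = 24479 / 1982880306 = 0.00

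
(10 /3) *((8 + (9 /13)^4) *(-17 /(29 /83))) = -3316541390 /2484807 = -1334.73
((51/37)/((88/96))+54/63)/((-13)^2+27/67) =225321/16168075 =0.01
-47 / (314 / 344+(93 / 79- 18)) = 638636 / 216185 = 2.95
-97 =-97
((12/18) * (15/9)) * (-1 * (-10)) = 100/9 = 11.11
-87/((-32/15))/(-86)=-1305/2752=-0.47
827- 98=729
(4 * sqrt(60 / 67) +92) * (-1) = -92 - 8 * sqrt(1005) / 67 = -95.79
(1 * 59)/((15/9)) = 177/5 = 35.40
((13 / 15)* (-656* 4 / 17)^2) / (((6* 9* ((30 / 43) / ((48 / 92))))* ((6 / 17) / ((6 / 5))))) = 3848925184 / 3958875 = 972.23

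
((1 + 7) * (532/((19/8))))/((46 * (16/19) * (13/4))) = 4256/299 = 14.23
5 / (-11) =-5 / 11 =-0.45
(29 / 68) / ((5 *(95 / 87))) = 2523 / 32300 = 0.08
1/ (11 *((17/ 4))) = 4/ 187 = 0.02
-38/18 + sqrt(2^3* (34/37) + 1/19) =0.61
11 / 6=1.83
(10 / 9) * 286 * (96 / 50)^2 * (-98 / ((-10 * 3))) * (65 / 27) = 93277184 / 10125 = 9212.56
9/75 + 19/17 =526/425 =1.24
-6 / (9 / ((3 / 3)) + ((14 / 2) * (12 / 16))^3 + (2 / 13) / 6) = -14976 / 383707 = -0.04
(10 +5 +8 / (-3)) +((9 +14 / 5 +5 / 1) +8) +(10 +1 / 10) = 1417 / 30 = 47.23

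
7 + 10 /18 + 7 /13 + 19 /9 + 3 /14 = 10.42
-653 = -653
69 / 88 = 0.78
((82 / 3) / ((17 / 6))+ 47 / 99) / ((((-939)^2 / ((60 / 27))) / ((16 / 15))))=1090240 / 40066283961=0.00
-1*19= -19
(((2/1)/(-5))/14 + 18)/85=37/175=0.21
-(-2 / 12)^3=1 / 216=0.00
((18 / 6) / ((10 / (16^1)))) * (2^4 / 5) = 384 / 25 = 15.36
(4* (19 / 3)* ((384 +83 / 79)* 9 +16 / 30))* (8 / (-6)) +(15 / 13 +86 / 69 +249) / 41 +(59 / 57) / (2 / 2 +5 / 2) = -2035644611078636 / 17388717255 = -117066.98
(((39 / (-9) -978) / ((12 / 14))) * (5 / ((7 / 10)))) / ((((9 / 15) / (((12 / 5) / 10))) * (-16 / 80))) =147350 / 9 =16372.22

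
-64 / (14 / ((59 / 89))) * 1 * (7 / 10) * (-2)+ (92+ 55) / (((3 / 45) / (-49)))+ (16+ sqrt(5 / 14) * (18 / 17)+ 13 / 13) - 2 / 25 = -240353038 / 2225+ 9 * sqrt(70) / 119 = -108023.20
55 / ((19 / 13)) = 715 / 19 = 37.63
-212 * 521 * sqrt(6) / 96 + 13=-2805.24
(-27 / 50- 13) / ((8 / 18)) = -6093 / 200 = -30.46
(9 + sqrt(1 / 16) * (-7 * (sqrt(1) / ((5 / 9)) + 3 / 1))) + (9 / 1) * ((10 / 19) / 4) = 339 / 190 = 1.78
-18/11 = -1.64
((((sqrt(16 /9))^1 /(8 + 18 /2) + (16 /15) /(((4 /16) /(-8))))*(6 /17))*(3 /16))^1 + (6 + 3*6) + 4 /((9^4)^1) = 412350727 /18961290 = 21.75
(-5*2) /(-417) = 10 /417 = 0.02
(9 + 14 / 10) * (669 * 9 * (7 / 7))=313092 / 5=62618.40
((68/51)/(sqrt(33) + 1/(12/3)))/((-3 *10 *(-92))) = -2/545445 + 8 *sqrt(33)/545445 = 0.00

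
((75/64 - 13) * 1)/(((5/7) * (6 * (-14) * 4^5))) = 0.00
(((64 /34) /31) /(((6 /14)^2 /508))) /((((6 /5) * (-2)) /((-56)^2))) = -3122452480 /14229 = -219442.86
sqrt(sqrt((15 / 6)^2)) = sqrt(10) / 2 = 1.58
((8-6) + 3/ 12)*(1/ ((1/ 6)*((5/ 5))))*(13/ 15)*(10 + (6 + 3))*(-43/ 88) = -95589/ 880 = -108.62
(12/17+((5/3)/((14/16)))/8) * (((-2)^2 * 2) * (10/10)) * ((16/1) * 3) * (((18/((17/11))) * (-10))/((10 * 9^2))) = -948992/18207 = -52.12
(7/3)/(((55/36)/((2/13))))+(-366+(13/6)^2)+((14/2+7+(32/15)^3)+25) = -603013979/1930500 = -312.36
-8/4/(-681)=2/681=0.00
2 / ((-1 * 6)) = -1 / 3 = -0.33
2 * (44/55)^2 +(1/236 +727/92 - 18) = -299001/33925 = -8.81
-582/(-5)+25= 707/5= 141.40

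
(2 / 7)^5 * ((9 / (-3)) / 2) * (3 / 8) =-18 / 16807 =-0.00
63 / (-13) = -63 / 13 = -4.85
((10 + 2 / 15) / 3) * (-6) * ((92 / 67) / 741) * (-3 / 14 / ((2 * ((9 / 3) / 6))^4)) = 736 / 91455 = 0.01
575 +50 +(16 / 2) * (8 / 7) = 4439 / 7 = 634.14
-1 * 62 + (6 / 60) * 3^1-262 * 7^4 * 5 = -31453717 / 10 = -3145371.70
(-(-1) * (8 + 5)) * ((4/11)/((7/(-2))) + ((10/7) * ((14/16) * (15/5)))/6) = 4173/616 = 6.77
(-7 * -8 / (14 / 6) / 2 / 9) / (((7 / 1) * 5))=4 / 105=0.04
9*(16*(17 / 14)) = 1224 / 7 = 174.86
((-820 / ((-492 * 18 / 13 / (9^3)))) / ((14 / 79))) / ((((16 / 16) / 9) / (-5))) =-6239025 / 28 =-222822.32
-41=-41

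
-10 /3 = -3.33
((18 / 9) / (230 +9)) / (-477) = -2 / 114003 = -0.00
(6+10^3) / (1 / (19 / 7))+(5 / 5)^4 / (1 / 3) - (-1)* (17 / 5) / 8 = 765519 / 280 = 2734.00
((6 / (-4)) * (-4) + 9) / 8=15 / 8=1.88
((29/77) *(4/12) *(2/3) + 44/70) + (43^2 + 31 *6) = 2035.71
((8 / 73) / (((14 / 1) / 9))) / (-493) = -0.00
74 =74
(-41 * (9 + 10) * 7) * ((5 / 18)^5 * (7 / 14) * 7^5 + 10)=-492478070455 / 3779136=-130314.99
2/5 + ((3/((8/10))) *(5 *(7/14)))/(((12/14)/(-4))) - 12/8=-897/20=-44.85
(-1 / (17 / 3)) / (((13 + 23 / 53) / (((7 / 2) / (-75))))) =371 / 605200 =0.00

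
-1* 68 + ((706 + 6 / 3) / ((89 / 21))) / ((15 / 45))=38552 / 89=433.17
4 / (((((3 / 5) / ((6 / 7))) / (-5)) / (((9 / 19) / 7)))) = -1800 / 931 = -1.93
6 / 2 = 3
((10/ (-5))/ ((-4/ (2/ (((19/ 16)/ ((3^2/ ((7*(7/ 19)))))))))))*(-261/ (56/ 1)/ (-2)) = 2349/ 343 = 6.85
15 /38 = 0.39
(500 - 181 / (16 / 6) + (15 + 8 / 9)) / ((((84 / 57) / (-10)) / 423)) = -144027505 / 112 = -1285959.87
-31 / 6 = -5.17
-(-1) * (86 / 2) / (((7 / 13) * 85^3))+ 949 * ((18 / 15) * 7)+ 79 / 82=2810390436863 / 352507750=7972.56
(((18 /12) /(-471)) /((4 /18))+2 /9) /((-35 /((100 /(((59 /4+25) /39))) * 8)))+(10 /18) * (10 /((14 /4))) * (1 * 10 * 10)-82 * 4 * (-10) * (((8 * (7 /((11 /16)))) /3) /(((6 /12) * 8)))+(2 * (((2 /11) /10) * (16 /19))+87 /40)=4678952743957 /208690680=22420.52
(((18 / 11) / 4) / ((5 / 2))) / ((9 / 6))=6 / 55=0.11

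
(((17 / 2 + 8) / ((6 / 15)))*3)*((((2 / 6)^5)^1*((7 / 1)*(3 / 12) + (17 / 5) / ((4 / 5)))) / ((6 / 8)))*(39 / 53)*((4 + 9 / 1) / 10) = 1859 / 477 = 3.90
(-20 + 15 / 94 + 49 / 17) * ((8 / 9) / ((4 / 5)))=-18.84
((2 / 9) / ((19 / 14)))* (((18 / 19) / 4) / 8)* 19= 7 / 76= 0.09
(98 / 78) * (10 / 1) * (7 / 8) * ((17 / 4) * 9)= 87465 / 208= 420.50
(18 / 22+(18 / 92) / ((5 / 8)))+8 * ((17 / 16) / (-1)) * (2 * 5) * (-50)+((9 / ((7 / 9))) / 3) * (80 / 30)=37734847 / 8855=4261.42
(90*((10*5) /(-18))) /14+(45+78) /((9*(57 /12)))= -5977 /399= -14.98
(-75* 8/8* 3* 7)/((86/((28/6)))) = -3675/43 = -85.47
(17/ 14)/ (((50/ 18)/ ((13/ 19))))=0.30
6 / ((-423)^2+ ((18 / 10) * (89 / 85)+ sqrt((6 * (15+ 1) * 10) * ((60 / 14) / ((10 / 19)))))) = 37705956225 / 1124459743120087 - 722500 * sqrt(665) / 1124459743120087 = 0.00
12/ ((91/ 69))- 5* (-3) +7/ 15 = 24.57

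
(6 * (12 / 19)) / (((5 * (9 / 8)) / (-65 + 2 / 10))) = -20736 / 475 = -43.65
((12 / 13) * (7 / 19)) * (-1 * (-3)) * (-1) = -252 / 247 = -1.02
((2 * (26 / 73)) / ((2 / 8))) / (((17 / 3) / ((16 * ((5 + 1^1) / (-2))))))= -29952 / 1241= -24.14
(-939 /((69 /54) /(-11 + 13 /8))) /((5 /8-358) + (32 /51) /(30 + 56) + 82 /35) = -97298475750 /5013987511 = -19.41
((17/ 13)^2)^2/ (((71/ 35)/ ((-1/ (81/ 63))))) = -20462645/ 18250479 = -1.12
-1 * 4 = -4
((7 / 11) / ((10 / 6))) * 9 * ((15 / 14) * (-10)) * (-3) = 1215 / 11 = 110.45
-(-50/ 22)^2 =-625/ 121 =-5.17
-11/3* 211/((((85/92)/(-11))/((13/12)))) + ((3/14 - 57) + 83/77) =1169037491/117810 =9923.08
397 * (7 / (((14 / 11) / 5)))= 21835 / 2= 10917.50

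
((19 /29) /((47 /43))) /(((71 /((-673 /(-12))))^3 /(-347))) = -86416510198283 /842974893504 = -102.51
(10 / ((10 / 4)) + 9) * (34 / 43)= 442 / 43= 10.28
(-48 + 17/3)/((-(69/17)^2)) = 36703/14283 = 2.57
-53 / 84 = -0.63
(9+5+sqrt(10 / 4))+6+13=sqrt(10) / 2+33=34.58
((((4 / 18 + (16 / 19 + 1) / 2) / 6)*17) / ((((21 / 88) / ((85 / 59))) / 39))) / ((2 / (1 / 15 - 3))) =-710989708 / 635607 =-1118.60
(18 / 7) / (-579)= -6 / 1351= -0.00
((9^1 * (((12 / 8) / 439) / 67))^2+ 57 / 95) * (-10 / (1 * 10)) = -10381498473 / 17302491380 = -0.60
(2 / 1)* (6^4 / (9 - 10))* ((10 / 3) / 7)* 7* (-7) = 60480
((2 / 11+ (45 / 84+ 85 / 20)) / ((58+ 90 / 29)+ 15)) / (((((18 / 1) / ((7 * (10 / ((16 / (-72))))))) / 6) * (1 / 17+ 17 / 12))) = -33943050 / 7307377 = -4.65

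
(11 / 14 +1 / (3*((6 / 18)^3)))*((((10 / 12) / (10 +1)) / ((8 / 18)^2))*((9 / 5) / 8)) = 33291 / 39424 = 0.84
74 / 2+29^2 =878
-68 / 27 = -2.52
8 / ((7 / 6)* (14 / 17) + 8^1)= 408 / 457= 0.89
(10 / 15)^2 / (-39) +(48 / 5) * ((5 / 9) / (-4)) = -472 / 351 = -1.34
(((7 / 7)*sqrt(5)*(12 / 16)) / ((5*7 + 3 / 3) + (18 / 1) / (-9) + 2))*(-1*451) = -451*sqrt(5) / 48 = -21.01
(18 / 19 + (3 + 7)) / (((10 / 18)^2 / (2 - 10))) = -134784 / 475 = -283.76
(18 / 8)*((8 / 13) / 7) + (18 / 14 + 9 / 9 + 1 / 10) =2351 / 910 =2.58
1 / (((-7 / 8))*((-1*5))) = 0.23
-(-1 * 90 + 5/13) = 1165/13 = 89.62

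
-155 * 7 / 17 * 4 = -4340 / 17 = -255.29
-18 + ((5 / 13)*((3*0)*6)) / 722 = -18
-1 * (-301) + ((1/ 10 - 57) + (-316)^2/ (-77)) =-810603/ 770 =-1052.73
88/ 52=22/ 13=1.69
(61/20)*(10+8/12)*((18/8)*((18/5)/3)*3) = 6588/25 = 263.52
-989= -989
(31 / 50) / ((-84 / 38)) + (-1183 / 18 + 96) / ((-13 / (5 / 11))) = -1.34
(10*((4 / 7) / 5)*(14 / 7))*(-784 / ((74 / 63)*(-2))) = 28224 / 37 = 762.81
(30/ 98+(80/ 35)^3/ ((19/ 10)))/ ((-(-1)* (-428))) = -42955/ 2789276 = -0.02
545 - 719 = -174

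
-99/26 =-3.81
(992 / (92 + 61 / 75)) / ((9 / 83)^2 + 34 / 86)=5509822200 / 209867189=26.25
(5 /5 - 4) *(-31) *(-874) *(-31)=2519742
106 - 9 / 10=1051 / 10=105.10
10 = 10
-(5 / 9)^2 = -25 / 81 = -0.31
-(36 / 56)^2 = -81 / 196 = -0.41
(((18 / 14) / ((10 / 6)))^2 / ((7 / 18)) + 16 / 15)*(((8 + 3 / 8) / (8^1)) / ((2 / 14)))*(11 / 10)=24618011 / 1176000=20.93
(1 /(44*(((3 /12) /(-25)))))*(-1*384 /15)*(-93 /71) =-59520 /781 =-76.21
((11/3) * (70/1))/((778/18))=2310/389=5.94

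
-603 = -603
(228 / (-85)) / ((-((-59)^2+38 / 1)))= 76 / 99705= 0.00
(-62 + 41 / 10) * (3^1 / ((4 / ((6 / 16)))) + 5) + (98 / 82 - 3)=-4035571 / 13120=-307.59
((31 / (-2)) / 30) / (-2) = 31 / 120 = 0.26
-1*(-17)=17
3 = 3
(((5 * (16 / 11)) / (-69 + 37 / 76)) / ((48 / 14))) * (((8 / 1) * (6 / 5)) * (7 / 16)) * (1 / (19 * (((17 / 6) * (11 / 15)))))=-0.00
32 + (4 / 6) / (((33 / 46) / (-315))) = -2868 / 11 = -260.73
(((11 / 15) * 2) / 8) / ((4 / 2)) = 11 / 120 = 0.09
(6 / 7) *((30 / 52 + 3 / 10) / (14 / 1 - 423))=-342 / 186095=-0.00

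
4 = 4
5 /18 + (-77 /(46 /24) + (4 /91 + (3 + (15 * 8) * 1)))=3132511 /37674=83.15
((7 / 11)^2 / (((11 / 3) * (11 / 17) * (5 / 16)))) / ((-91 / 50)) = -57120 / 190333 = -0.30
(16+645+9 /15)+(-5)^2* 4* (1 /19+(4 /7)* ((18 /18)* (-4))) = 438.29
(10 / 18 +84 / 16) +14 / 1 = 713 / 36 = 19.81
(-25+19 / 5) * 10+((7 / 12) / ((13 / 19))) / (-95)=-165367 / 780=-212.01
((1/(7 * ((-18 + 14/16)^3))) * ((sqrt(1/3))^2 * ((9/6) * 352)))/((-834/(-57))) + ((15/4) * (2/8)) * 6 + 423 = 428.62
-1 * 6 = -6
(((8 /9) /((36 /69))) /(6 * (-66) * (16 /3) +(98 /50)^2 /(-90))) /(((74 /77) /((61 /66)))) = -30690625 /39561199533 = -0.00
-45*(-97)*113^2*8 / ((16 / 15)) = 836050275 / 2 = 418025137.50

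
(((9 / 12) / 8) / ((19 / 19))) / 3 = 1 / 32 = 0.03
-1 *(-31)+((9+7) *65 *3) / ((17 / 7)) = 22367 / 17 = 1315.71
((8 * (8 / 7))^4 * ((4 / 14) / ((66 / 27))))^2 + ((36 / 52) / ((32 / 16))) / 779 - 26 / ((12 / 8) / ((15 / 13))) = 667031.00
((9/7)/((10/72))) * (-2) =-648/35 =-18.51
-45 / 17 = -2.65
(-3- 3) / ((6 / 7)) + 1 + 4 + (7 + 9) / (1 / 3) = 46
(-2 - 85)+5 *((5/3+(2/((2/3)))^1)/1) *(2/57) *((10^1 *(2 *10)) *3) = 404.23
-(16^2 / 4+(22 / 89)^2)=-507428 / 7921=-64.06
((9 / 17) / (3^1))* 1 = 3 / 17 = 0.18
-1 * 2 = -2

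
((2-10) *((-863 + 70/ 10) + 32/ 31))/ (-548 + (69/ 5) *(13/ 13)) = -1060160/ 82801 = -12.80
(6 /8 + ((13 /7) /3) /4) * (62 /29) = 1178 /609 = 1.93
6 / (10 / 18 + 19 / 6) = 108 / 67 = 1.61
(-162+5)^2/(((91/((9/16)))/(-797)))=-176807277/1456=-121433.57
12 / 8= 3 / 2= 1.50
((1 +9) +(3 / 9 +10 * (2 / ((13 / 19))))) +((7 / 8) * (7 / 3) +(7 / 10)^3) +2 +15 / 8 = 595709 / 13000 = 45.82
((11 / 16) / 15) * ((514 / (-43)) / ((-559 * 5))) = 2827 / 14422200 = 0.00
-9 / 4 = -2.25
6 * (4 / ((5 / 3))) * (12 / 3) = 288 / 5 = 57.60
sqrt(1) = 1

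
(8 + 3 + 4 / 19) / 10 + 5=1163 / 190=6.12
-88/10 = -44/5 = -8.80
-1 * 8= -8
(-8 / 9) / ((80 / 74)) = -37 / 45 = -0.82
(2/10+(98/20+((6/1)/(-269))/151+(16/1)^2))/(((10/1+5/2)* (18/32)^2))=27150374144/411267375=66.02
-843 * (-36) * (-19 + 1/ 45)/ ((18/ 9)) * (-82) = 118067208/ 5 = 23613441.60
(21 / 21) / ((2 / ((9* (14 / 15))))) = 21 / 5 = 4.20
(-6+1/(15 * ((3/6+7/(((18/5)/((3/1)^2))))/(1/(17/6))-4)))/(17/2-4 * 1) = -8458/6345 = -1.33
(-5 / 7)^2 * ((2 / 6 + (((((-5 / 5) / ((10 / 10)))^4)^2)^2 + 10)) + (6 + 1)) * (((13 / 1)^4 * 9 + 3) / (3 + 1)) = 29453875 / 49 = 601099.49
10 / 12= 5 / 6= 0.83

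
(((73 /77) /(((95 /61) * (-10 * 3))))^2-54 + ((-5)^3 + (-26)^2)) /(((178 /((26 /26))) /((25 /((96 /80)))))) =23934696171709 /411464536560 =58.17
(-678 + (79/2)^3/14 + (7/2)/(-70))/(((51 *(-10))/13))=-27111331/285600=-94.93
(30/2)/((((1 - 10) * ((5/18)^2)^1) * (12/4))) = -36/5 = -7.20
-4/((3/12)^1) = -16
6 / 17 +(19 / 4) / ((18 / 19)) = 6569 / 1224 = 5.37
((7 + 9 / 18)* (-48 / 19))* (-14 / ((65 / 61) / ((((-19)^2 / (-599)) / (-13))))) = 1168272 / 101231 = 11.54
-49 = -49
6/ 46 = 0.13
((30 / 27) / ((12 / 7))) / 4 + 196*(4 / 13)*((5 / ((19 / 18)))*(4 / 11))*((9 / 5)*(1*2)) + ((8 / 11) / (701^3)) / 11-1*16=358.13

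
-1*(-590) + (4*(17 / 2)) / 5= 2984 / 5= 596.80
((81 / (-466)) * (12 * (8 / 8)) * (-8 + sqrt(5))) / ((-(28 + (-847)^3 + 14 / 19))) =73872 / 2690046160403 - 9234 * sqrt(5) / 2690046160403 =0.00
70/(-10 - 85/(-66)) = -924/115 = -8.03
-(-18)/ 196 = 9/ 98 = 0.09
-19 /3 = -6.33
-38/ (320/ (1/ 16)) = -0.01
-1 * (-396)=396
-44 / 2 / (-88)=1 / 4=0.25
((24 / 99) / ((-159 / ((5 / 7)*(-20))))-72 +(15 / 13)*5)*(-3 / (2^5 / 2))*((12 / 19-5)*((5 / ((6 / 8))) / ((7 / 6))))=-13119506635 / 42336294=-309.89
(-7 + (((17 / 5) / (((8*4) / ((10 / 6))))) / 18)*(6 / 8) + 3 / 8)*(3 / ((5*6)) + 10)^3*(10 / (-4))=15708999347 / 921600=17045.36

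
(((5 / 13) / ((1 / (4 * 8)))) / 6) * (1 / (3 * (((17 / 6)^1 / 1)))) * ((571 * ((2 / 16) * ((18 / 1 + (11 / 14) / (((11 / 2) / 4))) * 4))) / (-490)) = -45680 / 17493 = -2.61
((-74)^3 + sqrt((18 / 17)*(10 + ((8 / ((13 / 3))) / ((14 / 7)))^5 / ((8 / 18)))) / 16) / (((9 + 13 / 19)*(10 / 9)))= -8661663 / 230 + 513*sqrt(472144621) / 549777280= -37659.38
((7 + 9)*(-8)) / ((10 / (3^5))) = -15552 / 5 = -3110.40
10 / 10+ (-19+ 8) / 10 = -1 / 10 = -0.10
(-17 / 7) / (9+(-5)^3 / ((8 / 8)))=17 / 812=0.02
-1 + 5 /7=-2 /7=-0.29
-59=-59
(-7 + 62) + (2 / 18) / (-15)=7424 / 135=54.99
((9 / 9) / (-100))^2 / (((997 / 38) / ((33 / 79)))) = 627 / 393815000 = 0.00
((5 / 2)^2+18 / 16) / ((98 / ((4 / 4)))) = 59 / 784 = 0.08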